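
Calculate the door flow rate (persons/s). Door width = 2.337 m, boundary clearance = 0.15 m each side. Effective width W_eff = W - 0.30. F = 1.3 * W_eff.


W_eff = 2.337 - 0.30 = 2.037 m
F = 1.3 * 2.037 = 2.6481 persons/s

2.6481 persons/s


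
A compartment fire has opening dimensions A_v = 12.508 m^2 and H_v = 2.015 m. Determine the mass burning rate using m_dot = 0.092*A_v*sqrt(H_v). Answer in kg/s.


sqrt(H_v) = 1.4195
m_dot = 0.092 * 12.508 * 1.4195 = 1.6335 kg/s

1.6335 kg/s


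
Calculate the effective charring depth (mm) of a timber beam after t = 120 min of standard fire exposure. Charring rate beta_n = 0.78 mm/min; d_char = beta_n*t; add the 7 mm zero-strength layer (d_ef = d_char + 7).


d_char = 0.78 * 120 = 93.6 mm
d_ef = 93.6 + 1.0*7 = 100.6 mm

100.6 mm


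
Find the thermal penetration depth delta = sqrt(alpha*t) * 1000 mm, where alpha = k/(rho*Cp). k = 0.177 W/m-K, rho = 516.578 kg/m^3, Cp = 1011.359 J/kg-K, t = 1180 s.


alpha = 0.177 / (516.578 * 1011.359) = 3.3879e-07 m^2/s
alpha * t = 0.00039977
delta = sqrt(0.00039977) * 1000 = 19.994 mm

19.994 mm


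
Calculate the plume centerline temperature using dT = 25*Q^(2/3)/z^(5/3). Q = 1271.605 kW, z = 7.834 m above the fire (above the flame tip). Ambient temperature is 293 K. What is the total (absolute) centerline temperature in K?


Q^(2/3) = 117.37
z^(5/3) = 30.901
dT = 25 * 117.37 / 30.901 = 94.959 K
T = 293 + 94.959 = 387.96 K

387.96 K


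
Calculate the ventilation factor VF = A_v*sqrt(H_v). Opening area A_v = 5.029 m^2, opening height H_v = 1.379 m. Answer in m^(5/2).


sqrt(H_v) = 1.1743
VF = 5.029 * 1.1743 = 5.9056 m^(5/2)

5.9056 m^(5/2)


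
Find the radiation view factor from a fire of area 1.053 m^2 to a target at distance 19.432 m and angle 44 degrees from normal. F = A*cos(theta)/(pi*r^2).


cos(44 deg) = 0.71934
pi*r^2 = 1186.3
F = 1.053 * 0.71934 / 1186.3 = 0.00063852

0.00063852


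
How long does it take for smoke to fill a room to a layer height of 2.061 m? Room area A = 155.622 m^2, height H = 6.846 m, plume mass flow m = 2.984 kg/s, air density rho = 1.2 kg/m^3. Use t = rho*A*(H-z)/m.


H - z = 4.785 m
t = 1.2 * 155.622 * 4.785 / 2.984 = 299.46 s

299.46 s


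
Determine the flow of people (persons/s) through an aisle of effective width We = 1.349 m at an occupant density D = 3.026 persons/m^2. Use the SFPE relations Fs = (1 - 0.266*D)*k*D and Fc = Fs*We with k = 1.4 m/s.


1 - 0.266*D = 1 - 0.266*3.026 = 0.19508
Fs = 0.19508 * 1.4 * 3.026 = 0.82645 persons/(s*m)
Fc = 0.82645 * 1.349 = 1.1149 persons/s

1.1149 persons/s


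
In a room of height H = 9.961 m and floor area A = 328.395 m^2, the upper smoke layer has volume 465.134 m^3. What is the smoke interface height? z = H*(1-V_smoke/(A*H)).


V/(A*H) = 0.14219
1 - 0.14219 = 0.85781
z = 9.961 * 0.85781 = 8.5446 m

8.5446 m


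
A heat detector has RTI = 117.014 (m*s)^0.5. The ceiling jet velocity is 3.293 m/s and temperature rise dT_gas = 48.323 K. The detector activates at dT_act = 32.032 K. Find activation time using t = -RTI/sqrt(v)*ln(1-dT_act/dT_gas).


dT_act/dT_gas = 0.66287
ln(1 - 0.66287) = -1.0873
t = -117.014 / sqrt(3.293) * -1.0873 = 70.112 s

70.112 s


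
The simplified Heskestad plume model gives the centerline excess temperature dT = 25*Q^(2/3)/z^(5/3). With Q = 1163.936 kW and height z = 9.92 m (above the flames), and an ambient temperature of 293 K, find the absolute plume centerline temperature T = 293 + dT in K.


Q^(2/3) = 110.65
z^(5/3) = 45.799
dT = 25 * 110.65 / 45.799 = 60.400 K
T = 293 + 60.400 = 353.40 K

353.40 K


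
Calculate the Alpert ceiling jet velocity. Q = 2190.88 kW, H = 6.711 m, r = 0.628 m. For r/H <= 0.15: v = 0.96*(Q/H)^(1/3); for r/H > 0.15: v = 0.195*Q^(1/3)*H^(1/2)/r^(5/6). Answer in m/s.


r/H = 0.628 / 6.711 = 0.093578
r/H <= 0.15, so v = 0.96*(Q/H)^(1/3)
Q/H = 326.46
(Q/H)^(1/3) = 6.8856
v = 0.96 * 6.8856 = 6.6102 m/s

6.6102 m/s


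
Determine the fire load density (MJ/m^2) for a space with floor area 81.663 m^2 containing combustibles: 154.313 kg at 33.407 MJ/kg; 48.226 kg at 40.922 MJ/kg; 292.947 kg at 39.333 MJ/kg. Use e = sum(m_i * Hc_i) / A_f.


Total energy = 154.313*33.407 + 48.226*40.922 + 292.947*39.333
= 5155.134 + 1973.504 + 11522.48
= 18651.12 MJ
e = 18651.12 / 81.663 = 228.39 MJ/m^2

228.39 MJ/m^2


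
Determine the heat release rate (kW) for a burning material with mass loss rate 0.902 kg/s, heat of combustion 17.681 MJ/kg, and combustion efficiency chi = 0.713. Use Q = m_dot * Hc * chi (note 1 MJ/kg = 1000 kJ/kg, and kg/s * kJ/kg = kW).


Hc = 17.681 MJ/kg = 17.681 * 1000 kJ/kg = 17681 kJ/kg
Q = 0.902 kg/s * 17681 kJ/kg * 0.713 = 11371 kW

11371 kW


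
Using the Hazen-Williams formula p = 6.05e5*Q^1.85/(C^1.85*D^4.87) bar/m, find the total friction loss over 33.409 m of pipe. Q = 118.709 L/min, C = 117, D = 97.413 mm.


Q^1.85 = 6883.3
C^1.85 = 6701.1
D^4.87 = 4.8369e+09
p/m = 0.00012848 bar/m
p_total = 0.00012848 * 33.409 = 0.0042925 bar

0.0042925 bar


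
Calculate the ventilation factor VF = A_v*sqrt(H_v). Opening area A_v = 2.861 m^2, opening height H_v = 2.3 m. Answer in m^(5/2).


sqrt(H_v) = 1.5166
VF = 2.861 * 1.5166 = 4.3389 m^(5/2)

4.3389 m^(5/2)


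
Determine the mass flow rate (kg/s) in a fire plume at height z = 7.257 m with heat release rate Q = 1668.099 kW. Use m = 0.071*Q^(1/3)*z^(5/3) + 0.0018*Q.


Q^(1/3) = 11.860
z^(5/3) = 27.202
First term = 0.071 * 11.860 * 27.202 = 22.905
Second term = 0.0018 * 1668.099 = 3.0026
m = 25.907 kg/s

25.907 kg/s


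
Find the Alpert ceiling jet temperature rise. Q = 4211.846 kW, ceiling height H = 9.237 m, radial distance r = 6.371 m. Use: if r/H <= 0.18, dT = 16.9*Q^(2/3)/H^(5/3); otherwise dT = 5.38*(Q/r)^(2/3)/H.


r/H = 6.371 / 9.237 = 0.68973
r/H > 0.18, so dT = 5.38*(Q/r)^(2/3)/H
Q/r = 661.10
(Q/r)^(2/3) = 75.889
dT = 5.38 * 75.889 / 9.237 = 44.201 K

44.201 K


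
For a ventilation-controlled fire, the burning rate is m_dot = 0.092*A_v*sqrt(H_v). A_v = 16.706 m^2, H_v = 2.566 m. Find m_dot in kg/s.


sqrt(H_v) = 1.6019
m_dot = 0.092 * 16.706 * 1.6019 = 2.4620 kg/s

2.4620 kg/s


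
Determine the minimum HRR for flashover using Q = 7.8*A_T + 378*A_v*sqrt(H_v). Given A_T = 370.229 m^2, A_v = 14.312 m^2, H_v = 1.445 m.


7.8*A_T = 2887.8
sqrt(H_v) = 1.2021
378*A_v*sqrt(H_v) = 6503.2
Q = 2887.8 + 6503.2 = 9391.0 kW

9391.0 kW


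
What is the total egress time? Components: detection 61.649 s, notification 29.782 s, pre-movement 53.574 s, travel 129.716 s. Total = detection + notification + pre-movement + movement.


Total = 61.649 + 29.782 + 53.574 + 129.716 = 274.721 s

274.721 s


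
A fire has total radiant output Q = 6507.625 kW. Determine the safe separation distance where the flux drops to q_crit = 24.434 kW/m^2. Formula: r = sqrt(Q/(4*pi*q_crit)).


4*pi*q_crit = 307.05
Q/(4*pi*q_crit) = 21.194
r = sqrt(21.194) = 4.6037 m

4.6037 m


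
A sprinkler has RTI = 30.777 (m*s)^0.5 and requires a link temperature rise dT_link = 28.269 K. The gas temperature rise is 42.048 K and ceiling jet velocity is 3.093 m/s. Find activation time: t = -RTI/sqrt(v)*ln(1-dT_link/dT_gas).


dT_link/dT_gas = 0.67230
ln(1 - 0.67230) = -1.1157
t = -30.777 / sqrt(3.093) * -1.1157 = 19.524 s

19.524 s


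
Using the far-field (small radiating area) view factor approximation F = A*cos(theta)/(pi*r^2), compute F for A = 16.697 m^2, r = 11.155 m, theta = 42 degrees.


cos(42 deg) = 0.74314
pi*r^2 = 390.92
F = 16.697 * 0.74314 / 390.92 = 0.031741

0.031741


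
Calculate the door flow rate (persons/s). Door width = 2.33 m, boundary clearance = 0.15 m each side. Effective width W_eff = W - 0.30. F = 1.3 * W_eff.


W_eff = 2.33 - 0.30 = 2.03 m
F = 1.3 * 2.03 = 2.639 persons/s

2.639 persons/s


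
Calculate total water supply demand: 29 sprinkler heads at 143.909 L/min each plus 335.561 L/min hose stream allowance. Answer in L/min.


Sprinkler demand = 29 * 143.909 = 4173.361 L/min
Total = 4173.361 + 335.561 = 4508.922 L/min

4508.922 L/min


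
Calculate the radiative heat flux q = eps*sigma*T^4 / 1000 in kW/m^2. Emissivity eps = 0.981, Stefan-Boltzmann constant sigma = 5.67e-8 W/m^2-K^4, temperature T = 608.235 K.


T^4 = 1.3686e+11
q = 0.981 * 5.67e-8 * 1.3686e+11 / 1000 = 7.6127 kW/m^2

7.6127 kW/m^2


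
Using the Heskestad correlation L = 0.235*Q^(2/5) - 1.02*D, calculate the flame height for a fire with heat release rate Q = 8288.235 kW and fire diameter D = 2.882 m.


Q^(2/5) = 36.930
0.235 * Q^(2/5) = 8.6787
1.02 * D = 2.9396
L = 5.7390 m

5.7390 m


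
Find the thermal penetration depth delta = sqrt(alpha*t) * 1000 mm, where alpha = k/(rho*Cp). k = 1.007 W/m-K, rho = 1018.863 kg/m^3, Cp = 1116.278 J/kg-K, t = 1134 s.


alpha = 1.007 / (1018.863 * 1116.278) = 8.8540e-07 m^2/s
alpha * t = 0.0010040
delta = sqrt(0.0010040) * 1000 = 31.687 mm

31.687 mm


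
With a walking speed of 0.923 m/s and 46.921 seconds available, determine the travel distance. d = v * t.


d = 0.923 * 46.921 = 43.308 m

43.308 m


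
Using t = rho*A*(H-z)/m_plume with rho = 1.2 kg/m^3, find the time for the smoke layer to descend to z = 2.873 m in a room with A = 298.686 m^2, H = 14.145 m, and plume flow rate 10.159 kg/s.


H - z = 11.272 m
t = 1.2 * 298.686 * 11.272 / 10.159 = 397.69 s

397.69 s


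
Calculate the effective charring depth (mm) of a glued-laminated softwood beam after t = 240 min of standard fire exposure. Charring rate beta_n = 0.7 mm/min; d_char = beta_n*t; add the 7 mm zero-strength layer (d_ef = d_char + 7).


d_char = 0.7 * 240 = 168 mm
d_ef = 168 + 1.0*7 = 175 mm

175 mm


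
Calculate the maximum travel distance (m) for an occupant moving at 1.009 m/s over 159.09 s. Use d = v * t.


d = 1.009 * 159.09 = 160.52 m

160.52 m


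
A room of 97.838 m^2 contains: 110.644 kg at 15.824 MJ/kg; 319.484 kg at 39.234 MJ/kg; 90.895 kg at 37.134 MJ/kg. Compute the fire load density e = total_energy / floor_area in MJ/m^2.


Total energy = 110.644*15.824 + 319.484*39.234 + 90.895*37.134
= 1750.831 + 12534.64 + 3375.295
= 17660.76 MJ
e = 17660.76 / 97.838 = 180.51 MJ/m^2

180.51 MJ/m^2


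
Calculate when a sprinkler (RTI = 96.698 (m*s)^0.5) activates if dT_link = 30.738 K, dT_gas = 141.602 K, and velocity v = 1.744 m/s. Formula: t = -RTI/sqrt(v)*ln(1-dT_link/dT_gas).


dT_link/dT_gas = 0.21707
ln(1 - 0.21707) = -0.24472
t = -96.698 / sqrt(1.744) * -0.24472 = 17.919 s

17.919 s


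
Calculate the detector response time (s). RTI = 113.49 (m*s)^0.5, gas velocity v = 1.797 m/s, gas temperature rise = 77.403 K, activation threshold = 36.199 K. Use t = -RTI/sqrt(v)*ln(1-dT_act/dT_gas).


dT_act/dT_gas = 0.46767
ln(1 - 0.46767) = -0.63049
t = -113.49 / sqrt(1.797) * -0.63049 = 53.378 s

53.378 s


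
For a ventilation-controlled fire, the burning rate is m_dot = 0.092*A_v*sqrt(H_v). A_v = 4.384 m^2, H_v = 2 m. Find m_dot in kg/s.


sqrt(H_v) = 1.4142
m_dot = 0.092 * 4.384 * 1.4142 = 0.57039 kg/s

0.57039 kg/s


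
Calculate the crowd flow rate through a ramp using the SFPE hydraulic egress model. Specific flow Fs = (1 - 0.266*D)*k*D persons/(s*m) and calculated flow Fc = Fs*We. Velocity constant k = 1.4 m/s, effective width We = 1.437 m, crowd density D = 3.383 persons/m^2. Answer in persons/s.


1 - 0.266*D = 1 - 0.266*3.383 = 0.10012
Fs = 0.10012 * 1.4 * 3.383 = 0.47420 persons/(s*m)
Fc = 0.47420 * 1.437 = 0.68142 persons/s

0.68142 persons/s


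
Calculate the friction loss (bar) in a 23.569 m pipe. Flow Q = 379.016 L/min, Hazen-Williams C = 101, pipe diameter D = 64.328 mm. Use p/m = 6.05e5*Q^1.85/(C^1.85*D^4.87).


Q^1.85 = 58954
C^1.85 = 5105.0
D^4.87 = 6.4107e+08
p/m = 0.010899 bar/m
p_total = 0.010899 * 23.569 = 0.25687 bar

0.25687 bar


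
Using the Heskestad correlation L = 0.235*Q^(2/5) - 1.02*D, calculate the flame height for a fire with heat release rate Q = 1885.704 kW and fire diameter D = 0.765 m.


Q^(2/5) = 20.426
0.235 * Q^(2/5) = 4.8002
1.02 * D = 0.78030
L = 4.0199 m

4.0199 m


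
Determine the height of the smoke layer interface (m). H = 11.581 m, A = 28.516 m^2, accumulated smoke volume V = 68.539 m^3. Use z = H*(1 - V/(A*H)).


V/(A*H) = 0.20754
1 - 0.20754 = 0.79246
z = 11.581 * 0.79246 = 9.1775 m

9.1775 m


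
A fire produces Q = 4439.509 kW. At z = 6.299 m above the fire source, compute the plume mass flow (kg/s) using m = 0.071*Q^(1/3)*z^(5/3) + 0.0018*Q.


Q^(1/3) = 16.435
z^(5/3) = 21.484
First term = 0.071 * 16.435 * 21.484 = 25.070
Second term = 0.0018 * 4439.509 = 7.9911
m = 33.061 kg/s

33.061 kg/s


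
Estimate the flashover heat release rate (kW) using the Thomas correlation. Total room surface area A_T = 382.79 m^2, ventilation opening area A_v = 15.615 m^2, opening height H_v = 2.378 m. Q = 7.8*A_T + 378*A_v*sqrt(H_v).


7.8*A_T = 2985.762
sqrt(H_v) = 1.5421
378*A_v*sqrt(H_v) = 9102.1
Q = 2985.762 + 9102.1 = 12088 kW

12088 kW


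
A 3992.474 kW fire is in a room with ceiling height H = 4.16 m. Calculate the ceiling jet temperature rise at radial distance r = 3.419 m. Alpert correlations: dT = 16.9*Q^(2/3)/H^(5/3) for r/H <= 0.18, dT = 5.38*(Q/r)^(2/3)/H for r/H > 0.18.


r/H = 3.419 / 4.16 = 0.82188
r/H > 0.18, so dT = 5.38*(Q/r)^(2/3)/H
Q/r = 1167.7
(Q/r)^(2/3) = 110.89
dT = 5.38 * 110.89 / 4.16 = 143.41 K

143.41 K


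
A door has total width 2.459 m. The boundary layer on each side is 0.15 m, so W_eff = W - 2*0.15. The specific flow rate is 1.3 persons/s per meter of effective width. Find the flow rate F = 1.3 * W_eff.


W_eff = 2.459 - 0.30 = 2.159 m
F = 1.3 * 2.159 = 2.8067 persons/s

2.8067 persons/s


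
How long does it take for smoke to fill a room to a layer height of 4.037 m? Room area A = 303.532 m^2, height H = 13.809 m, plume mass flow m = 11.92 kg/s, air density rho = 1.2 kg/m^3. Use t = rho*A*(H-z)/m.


H - z = 9.772 m
t = 1.2 * 303.532 * 9.772 / 11.92 = 298.60 s

298.60 s


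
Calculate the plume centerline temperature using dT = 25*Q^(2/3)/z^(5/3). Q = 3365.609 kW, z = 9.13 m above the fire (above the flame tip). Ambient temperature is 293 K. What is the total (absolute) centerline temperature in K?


Q^(2/3) = 224.58
z^(5/3) = 39.883
dT = 25 * 224.58 / 39.883 = 140.78 K
T = 293 + 140.78 = 433.78 K

433.78 K


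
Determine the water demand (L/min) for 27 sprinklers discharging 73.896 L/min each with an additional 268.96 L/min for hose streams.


Sprinkler demand = 27 * 73.896 = 1995.192 L/min
Total = 1995.192 + 268.96 = 2264.152 L/min

2264.152 L/min


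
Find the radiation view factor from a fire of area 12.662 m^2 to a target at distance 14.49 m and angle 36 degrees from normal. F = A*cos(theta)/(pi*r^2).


cos(36 deg) = 0.80902
pi*r^2 = 659.61
F = 12.662 * 0.80902 / 659.61 = 0.015530

0.015530


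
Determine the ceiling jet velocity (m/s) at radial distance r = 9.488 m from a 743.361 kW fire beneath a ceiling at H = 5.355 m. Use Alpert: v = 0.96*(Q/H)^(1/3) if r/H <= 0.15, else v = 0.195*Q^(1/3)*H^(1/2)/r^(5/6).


r/H = 9.488 / 5.355 = 1.7718
r/H > 0.15, so v = 0.195*Q^(1/3)*H^(1/2)/r^(5/6)
Q^(1/3) = 9.0587
H^(1/2) = 2.3141
r^(5/6) = 6.5210
v = 0.195 * 9.0587 * 2.3141 / 6.5210 = 0.62686 m/s

0.62686 m/s


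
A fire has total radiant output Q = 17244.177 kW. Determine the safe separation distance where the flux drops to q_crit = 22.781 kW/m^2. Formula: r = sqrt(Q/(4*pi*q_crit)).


4*pi*q_crit = 286.27
Q/(4*pi*q_crit) = 60.237
r = sqrt(60.237) = 7.7612 m

7.7612 m


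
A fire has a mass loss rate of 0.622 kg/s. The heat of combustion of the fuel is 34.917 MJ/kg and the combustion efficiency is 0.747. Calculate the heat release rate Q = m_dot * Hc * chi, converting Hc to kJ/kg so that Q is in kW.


Hc = 34.917 MJ/kg = 34.917 * 1000 kJ/kg = 34917 kJ/kg
Q = 0.622 kg/s * 34917 kJ/kg * 0.747 = 16224 kW

16224 kW


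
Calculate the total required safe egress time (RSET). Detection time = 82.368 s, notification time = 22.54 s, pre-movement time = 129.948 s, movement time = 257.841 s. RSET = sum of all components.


Total = 82.368 + 22.54 + 129.948 + 257.841 = 492.697 s

492.697 s


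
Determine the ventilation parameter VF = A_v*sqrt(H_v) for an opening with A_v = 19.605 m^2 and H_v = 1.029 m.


sqrt(H_v) = 1.0144
VF = 19.605 * 1.0144 = 19.887 m^(5/2)

19.887 m^(5/2)


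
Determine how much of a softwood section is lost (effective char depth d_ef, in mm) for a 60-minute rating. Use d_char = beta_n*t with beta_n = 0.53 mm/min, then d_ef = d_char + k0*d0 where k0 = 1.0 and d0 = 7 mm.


d_char = 0.53 * 60 = 31.8 mm
d_ef = 31.8 + 1.0*7 = 38.8 mm

38.8 mm


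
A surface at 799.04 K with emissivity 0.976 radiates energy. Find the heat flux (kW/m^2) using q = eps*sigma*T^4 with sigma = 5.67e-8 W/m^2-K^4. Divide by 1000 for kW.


T^4 = 4.0764e+11
q = 0.976 * 5.67e-8 * 4.0764e+11 / 1000 = 22.558 kW/m^2

22.558 kW/m^2


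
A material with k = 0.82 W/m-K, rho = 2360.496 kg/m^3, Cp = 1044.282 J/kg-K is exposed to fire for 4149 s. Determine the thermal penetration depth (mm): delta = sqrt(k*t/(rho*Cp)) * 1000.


alpha = 0.82 / (2360.496 * 1044.282) = 3.3265e-07 m^2/s
alpha * t = 0.0013802
delta = sqrt(0.0013802) * 1000 = 37.151 mm

37.151 mm


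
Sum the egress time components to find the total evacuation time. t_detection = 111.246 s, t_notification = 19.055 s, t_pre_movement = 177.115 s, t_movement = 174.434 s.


Total = 111.246 + 19.055 + 177.115 + 174.434 = 481.85 s

481.85 s


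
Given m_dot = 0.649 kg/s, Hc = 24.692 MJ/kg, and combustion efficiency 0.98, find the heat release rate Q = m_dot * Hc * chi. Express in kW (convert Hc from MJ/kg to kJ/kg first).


Hc = 24.692 MJ/kg = 24.692 * 1000 kJ/kg = 24692 kJ/kg
Q = 0.649 kg/s * 24692 kJ/kg * 0.98 = 15705 kW

15705 kW


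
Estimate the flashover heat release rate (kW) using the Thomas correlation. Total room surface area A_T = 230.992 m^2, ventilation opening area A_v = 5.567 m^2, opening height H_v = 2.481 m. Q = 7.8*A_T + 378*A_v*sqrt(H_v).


7.8*A_T = 1801.7
sqrt(H_v) = 1.5751
378*A_v*sqrt(H_v) = 3314.6
Q = 1801.7 + 3314.6 = 5116.3 kW

5116.3 kW


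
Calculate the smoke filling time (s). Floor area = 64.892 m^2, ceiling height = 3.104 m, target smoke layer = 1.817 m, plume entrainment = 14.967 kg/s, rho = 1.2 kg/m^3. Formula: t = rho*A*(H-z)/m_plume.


H - z = 1.287 m
t = 1.2 * 64.892 * 1.287 / 14.967 = 6.6960 s

6.6960 s


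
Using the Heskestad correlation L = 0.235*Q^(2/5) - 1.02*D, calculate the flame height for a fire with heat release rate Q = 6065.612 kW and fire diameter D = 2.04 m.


Q^(2/5) = 32.595
0.235 * Q^(2/5) = 7.6598
1.02 * D = 2.0808
L = 5.5790 m

5.5790 m


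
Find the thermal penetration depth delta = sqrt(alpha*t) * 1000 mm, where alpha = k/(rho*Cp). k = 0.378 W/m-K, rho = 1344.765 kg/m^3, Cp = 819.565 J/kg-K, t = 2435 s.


alpha = 0.378 / (1344.765 * 819.565) = 3.4297e-07 m^2/s
alpha * t = 0.00083514
delta = sqrt(0.00083514) * 1000 = 28.899 mm

28.899 mm


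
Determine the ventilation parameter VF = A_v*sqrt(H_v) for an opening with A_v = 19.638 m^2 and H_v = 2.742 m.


sqrt(H_v) = 1.6559
VF = 19.638 * 1.6559 = 32.519 m^(5/2)

32.519 m^(5/2)


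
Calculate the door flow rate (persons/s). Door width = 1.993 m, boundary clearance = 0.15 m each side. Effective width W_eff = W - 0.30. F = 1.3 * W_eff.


W_eff = 1.993 - 0.30 = 1.693 m
F = 1.3 * 1.693 = 2.2009 persons/s

2.2009 persons/s


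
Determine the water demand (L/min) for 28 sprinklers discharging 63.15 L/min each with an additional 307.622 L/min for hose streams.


Sprinkler demand = 28 * 63.15 = 1768.2 L/min
Total = 1768.2 + 307.622 = 2075.822 L/min

2075.822 L/min


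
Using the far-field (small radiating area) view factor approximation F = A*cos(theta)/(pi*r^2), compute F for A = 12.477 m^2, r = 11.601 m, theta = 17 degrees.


cos(17 deg) = 0.95630
pi*r^2 = 422.81
F = 12.477 * 0.95630 / 422.81 = 0.028221

0.028221


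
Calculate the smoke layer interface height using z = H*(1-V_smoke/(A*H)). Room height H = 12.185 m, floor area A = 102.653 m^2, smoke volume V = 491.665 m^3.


V/(A*H) = 0.39307
1 - 0.39307 = 0.60693
z = 12.185 * 0.60693 = 7.3954 m

7.3954 m


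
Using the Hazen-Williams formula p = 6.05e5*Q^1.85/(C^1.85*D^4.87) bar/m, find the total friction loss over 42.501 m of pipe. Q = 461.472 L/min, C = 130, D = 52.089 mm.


Q^1.85 = 84853
C^1.85 = 8143.2
D^4.87 = 2.2938e+08
p/m = 0.027484 bar/m
p_total = 0.027484 * 42.501 = 1.1681 bar

1.1681 bar


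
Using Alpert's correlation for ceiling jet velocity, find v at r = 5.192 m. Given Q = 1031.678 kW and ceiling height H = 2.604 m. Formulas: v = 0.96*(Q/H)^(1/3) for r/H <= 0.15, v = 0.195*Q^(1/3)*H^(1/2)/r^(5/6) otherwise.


r/H = 5.192 / 2.604 = 1.9939
r/H > 0.15, so v = 0.195*Q^(1/3)*H^(1/2)/r^(5/6)
Q^(1/3) = 10.104
H^(1/2) = 1.6137
r^(5/6) = 3.9456
v = 0.195 * 10.104 * 1.6137 / 3.9456 = 0.80586 m/s

0.80586 m/s


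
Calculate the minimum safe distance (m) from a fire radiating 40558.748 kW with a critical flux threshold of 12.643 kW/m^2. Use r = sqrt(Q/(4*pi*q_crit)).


4*pi*q_crit = 158.88
Q/(4*pi*q_crit) = 255.28
r = sqrt(255.28) = 15.978 m

15.978 m


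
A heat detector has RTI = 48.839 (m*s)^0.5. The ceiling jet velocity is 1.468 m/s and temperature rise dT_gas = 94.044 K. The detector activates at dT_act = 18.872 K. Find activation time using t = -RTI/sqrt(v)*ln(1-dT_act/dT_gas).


dT_act/dT_gas = 0.20067
ln(1 - 0.20067) = -0.22398
t = -48.839 / sqrt(1.468) * -0.22398 = 9.0286 s

9.0286 s


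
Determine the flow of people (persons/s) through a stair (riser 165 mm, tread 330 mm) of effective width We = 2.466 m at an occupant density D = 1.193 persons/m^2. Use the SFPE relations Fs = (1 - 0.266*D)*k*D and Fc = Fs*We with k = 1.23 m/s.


1 - 0.266*D = 1 - 0.266*1.193 = 0.68266
Fs = 0.68266 * 1.23 * 1.193 = 1.0017 persons/(s*m)
Fc = 1.0017 * 2.466 = 2.4703 persons/s

2.4703 persons/s


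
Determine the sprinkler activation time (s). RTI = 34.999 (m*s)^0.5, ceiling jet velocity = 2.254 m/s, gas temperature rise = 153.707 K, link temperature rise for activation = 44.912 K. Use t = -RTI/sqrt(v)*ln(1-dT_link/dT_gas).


dT_link/dT_gas = 0.29219
ln(1 - 0.29219) = -0.34558
t = -34.999 / sqrt(2.254) * -0.34558 = 8.0562 s

8.0562 s


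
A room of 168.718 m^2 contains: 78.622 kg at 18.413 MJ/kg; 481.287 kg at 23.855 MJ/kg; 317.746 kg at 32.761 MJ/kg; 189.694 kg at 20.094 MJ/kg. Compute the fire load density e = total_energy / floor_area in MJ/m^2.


Total energy = 78.622*18.413 + 481.287*23.855 + 317.746*32.761 + 189.694*20.094
= 1447.667 + 11481.10 + 10409.68 + 3811.711
= 27150.16 MJ
e = 27150.16 / 168.718 = 160.92 MJ/m^2

160.92 MJ/m^2


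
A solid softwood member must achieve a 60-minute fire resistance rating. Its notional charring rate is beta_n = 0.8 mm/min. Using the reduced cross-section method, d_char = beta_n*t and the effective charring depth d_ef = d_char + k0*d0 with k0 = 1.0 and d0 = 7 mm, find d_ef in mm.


d_char = 0.8 * 60 = 48 mm
d_ef = 48 + 1.0*7 = 55 mm

55 mm


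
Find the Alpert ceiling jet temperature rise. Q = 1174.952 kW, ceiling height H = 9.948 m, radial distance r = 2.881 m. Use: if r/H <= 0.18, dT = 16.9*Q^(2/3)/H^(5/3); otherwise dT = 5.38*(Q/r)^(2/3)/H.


r/H = 2.881 / 9.948 = 0.28961
r/H > 0.18, so dT = 5.38*(Q/r)^(2/3)/H
Q/r = 407.83
(Q/r)^(2/3) = 54.994
dT = 5.38 * 54.994 / 9.948 = 29.742 K

29.742 K


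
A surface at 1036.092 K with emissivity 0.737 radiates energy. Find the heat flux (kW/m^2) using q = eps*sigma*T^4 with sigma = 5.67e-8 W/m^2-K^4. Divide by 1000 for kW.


T^4 = 1.1524e+12
q = 0.737 * 5.67e-8 * 1.1524e+12 / 1000 = 48.155 kW/m^2

48.155 kW/m^2


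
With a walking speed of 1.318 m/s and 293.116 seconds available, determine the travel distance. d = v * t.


d = 1.318 * 293.116 = 386.33 m

386.33 m


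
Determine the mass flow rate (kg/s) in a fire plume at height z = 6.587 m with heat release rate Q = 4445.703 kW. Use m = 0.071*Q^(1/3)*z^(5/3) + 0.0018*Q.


Q^(1/3) = 16.443
z^(5/3) = 23.146
First term = 0.071 * 16.443 * 23.146 = 27.022
Second term = 0.0018 * 4445.703 = 8.0023
m = 35.024 kg/s

35.024 kg/s


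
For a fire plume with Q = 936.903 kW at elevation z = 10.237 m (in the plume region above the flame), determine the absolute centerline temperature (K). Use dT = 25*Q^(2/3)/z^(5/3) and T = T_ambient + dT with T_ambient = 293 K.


Q^(2/3) = 95.748
z^(5/3) = 48.264
dT = 25 * 95.748 / 48.264 = 49.596 K
T = 293 + 49.596 = 342.60 K

342.60 K


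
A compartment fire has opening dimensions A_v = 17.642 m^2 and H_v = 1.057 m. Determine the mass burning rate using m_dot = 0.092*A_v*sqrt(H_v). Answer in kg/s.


sqrt(H_v) = 1.0281
m_dot = 0.092 * 17.642 * 1.0281 = 1.6687 kg/s

1.6687 kg/s


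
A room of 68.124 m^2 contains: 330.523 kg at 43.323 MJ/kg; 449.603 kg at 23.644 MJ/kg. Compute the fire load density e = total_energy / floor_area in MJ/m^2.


Total energy = 330.523*43.323 + 449.603*23.644
= 14319.25 + 10630.41
= 24949.66 MJ
e = 24949.66 / 68.124 = 366.24 MJ/m^2

366.24 MJ/m^2


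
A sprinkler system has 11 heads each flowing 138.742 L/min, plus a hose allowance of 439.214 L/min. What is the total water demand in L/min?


Sprinkler demand = 11 * 138.742 = 1526.162 L/min
Total = 1526.162 + 439.214 = 1965.376 L/min

1965.376 L/min


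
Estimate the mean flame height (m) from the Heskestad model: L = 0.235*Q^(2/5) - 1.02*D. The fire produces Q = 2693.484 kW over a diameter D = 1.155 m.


Q^(2/5) = 23.557
0.235 * Q^(2/5) = 5.5360
1.02 * D = 1.1781
L = 4.3579 m

4.3579 m


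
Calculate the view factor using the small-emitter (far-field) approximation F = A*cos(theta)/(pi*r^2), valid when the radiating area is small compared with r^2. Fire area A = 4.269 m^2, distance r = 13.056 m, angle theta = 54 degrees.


cos(54 deg) = 0.58779
pi*r^2 = 535.51
F = 4.269 * 0.58779 / 535.51 = 0.0046857

0.0046857


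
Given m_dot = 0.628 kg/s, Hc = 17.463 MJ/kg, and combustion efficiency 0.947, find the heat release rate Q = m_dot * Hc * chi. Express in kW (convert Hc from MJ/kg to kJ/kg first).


Hc = 17.463 MJ/kg = 17.463 * 1000 kJ/kg = 17463 kJ/kg
Q = 0.628 kg/s * 17463 kJ/kg * 0.947 = 10386 kW

10386 kW


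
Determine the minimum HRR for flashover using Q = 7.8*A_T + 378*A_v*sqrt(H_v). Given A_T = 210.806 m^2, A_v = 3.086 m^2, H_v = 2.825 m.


7.8*A_T = 1644.3
sqrt(H_v) = 1.6808
378*A_v*sqrt(H_v) = 1960.6
Q = 1644.3 + 1960.6 = 3604.9 kW

3604.9 kW


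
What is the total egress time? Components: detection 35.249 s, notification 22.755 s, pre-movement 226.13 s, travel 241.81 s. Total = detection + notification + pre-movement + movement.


Total = 35.249 + 22.755 + 226.13 + 241.81 = 525.944 s

525.944 s


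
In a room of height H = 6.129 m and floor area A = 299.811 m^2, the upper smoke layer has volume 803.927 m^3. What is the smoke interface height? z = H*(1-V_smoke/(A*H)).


V/(A*H) = 0.43750
1 - 0.43750 = 0.56250
z = 6.129 * 0.56250 = 3.4476 m

3.4476 m


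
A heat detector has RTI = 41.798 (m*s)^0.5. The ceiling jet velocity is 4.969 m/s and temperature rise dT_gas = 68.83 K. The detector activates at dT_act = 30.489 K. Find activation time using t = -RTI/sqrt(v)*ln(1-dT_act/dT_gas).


dT_act/dT_gas = 0.44296
ln(1 - 0.44296) = -0.58512
t = -41.798 / sqrt(4.969) * -0.58512 = 10.971 s

10.971 s


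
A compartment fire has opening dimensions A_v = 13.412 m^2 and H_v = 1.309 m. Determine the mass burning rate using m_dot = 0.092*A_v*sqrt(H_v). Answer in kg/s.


sqrt(H_v) = 1.1441
m_dot = 0.092 * 13.412 * 1.1441 = 1.4117 kg/s

1.4117 kg/s


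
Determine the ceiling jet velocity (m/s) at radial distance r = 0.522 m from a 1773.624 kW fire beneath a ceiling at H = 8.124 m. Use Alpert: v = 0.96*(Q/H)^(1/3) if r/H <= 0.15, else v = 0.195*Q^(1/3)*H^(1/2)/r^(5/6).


r/H = 0.522 / 8.124 = 0.064254
r/H <= 0.15, so v = 0.96*(Q/H)^(1/3)
Q/H = 218.32
(Q/H)^(1/3) = 6.0214
v = 0.96 * 6.0214 = 5.7805 m/s

5.7805 m/s


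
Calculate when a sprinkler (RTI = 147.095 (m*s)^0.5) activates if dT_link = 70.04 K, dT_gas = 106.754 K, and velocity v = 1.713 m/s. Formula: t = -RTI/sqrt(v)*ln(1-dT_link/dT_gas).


dT_link/dT_gas = 0.65609
ln(1 - 0.65609) = -1.0674
t = -147.095 / sqrt(1.713) * -1.0674 = 119.96 s

119.96 s


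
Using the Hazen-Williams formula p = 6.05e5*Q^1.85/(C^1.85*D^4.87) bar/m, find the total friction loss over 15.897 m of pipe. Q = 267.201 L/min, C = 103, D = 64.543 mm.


Q^1.85 = 30878
C^1.85 = 5293.6
D^4.87 = 6.5158e+08
p/m = 0.0054162 bar/m
p_total = 0.0054162 * 15.897 = 0.086101 bar

0.086101 bar


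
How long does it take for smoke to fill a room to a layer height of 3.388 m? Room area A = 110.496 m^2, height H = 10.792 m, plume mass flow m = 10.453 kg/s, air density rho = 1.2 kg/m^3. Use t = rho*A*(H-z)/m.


H - z = 7.404 m
t = 1.2 * 110.496 * 7.404 / 10.453 = 93.919 s

93.919 s


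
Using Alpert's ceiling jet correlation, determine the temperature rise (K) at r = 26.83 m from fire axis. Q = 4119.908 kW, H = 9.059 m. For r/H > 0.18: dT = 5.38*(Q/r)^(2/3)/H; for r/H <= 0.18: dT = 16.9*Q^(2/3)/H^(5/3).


r/H = 26.83 / 9.059 = 2.9617
r/H > 0.18, so dT = 5.38*(Q/r)^(2/3)/H
Q/r = 153.56
(Q/r)^(2/3) = 28.676
dT = 5.38 * 28.676 / 9.059 = 17.030 K

17.030 K


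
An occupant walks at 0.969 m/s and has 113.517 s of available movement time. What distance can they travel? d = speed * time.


d = 0.969 * 113.517 = 110.00 m

110.00 m


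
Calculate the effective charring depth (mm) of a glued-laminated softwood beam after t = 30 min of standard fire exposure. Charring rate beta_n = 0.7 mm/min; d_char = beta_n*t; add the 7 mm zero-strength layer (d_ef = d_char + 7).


d_char = 0.7 * 30 = 21 mm
d_ef = 21 + 1.0*7 = 28 mm

28 mm


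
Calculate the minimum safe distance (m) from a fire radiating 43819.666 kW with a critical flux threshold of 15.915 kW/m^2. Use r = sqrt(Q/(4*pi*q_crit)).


4*pi*q_crit = 199.99
Q/(4*pi*q_crit) = 219.11
r = sqrt(219.11) = 14.802 m

14.802 m


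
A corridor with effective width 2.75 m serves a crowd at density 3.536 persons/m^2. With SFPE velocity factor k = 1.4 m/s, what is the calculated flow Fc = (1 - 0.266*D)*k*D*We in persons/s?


1 - 0.266*D = 1 - 0.266*3.536 = 0.059424
Fs = 0.059424 * 1.4 * 3.536 = 0.29417 persons/(s*m)
Fc = 0.29417 * 2.75 = 0.80897 persons/s

0.80897 persons/s


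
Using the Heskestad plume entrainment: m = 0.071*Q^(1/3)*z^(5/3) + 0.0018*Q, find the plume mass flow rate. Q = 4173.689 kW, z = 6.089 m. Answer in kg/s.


Q^(1/3) = 16.101
z^(5/3) = 20.304
First term = 0.071 * 16.101 * 20.304 = 23.210
Second term = 0.0018 * 4173.689 = 7.5126
m = 30.723 kg/s

30.723 kg/s


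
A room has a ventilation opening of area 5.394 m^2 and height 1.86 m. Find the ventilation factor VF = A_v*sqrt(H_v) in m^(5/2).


sqrt(H_v) = 1.3638
VF = 5.394 * 1.3638 = 7.3564 m^(5/2)

7.3564 m^(5/2)


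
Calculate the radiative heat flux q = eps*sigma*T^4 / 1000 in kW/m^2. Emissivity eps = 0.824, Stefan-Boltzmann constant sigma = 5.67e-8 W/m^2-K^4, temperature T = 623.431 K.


T^4 = 1.5106e+11
q = 0.824 * 5.67e-8 * 1.5106e+11 / 1000 = 7.0577 kW/m^2

7.0577 kW/m^2


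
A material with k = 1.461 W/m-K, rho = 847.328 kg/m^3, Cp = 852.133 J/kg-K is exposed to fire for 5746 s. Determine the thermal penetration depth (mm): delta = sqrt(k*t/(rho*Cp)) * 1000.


alpha = 1.461 / (847.328 * 852.133) = 2.0234e-06 m^2/s
alpha * t = 0.011627
delta = sqrt(0.011627) * 1000 = 107.83 mm

107.83 mm


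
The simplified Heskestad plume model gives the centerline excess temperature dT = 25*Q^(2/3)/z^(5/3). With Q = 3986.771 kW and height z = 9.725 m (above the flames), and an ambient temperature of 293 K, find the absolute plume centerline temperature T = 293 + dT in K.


Q^(2/3) = 251.43
z^(5/3) = 44.308
dT = 25 * 251.43 / 44.308 = 141.86 K
T = 293 + 141.86 = 434.86 K

434.86 K


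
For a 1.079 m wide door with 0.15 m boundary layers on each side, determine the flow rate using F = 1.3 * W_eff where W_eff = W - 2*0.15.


W_eff = 1.079 - 0.30 = 0.779 m
F = 1.3 * 0.779 = 1.0127 persons/s

1.0127 persons/s


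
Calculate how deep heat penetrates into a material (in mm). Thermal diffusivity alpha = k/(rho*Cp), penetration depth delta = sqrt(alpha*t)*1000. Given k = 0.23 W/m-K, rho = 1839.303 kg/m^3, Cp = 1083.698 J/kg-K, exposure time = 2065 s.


alpha = 0.23 / (1839.303 * 1083.698) = 1.1539e-07 m^2/s
alpha * t = 0.00023828
delta = sqrt(0.00023828) * 1000 = 15.436 mm

15.436 mm


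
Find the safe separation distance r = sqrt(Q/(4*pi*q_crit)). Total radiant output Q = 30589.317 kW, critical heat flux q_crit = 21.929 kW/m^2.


4*pi*q_crit = 275.57
Q/(4*pi*q_crit) = 111.00
r = sqrt(111.00) = 10.536 m

10.536 m


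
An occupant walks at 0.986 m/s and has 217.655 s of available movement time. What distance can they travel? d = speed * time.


d = 0.986 * 217.655 = 214.61 m

214.61 m


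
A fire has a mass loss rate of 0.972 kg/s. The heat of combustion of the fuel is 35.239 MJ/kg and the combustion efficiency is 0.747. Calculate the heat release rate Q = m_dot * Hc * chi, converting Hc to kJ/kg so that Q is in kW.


Hc = 35.239 MJ/kg = 35.239 * 1000 kJ/kg = 35239 kJ/kg
Q = 0.972 kg/s * 35239 kJ/kg * 0.747 = 25586 kW

25586 kW


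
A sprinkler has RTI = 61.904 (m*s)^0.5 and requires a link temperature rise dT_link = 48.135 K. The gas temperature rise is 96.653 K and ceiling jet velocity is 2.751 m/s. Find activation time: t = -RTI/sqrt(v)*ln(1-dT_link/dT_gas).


dT_link/dT_gas = 0.49802
ln(1 - 0.49802) = -0.68919
t = -61.904 / sqrt(2.751) * -0.68919 = 25.723 s

25.723 s


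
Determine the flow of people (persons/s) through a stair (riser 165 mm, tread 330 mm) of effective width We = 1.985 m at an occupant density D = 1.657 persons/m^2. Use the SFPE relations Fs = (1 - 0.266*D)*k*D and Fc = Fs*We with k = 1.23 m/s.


1 - 0.266*D = 1 - 0.266*1.657 = 0.55924
Fs = 0.55924 * 1.23 * 1.657 = 1.1398 persons/(s*m)
Fc = 1.1398 * 1.985 = 2.2625 persons/s

2.2625 persons/s


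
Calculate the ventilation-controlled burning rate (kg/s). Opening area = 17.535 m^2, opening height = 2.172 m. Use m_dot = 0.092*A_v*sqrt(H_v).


sqrt(H_v) = 1.4738
m_dot = 0.092 * 17.535 * 1.4738 = 2.3775 kg/s

2.3775 kg/s


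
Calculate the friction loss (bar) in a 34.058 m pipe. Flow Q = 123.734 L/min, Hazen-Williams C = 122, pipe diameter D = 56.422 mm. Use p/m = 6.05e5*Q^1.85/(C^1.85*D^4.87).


Q^1.85 = 7432.0
C^1.85 = 7240.5
D^4.87 = 3.3850e+08
p/m = 0.0018346 bar/m
p_total = 0.0018346 * 34.058 = 0.062483 bar

0.062483 bar


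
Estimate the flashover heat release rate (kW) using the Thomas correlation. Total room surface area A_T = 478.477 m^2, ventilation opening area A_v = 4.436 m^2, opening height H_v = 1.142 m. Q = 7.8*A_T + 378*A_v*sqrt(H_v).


7.8*A_T = 3732.1
sqrt(H_v) = 1.0686
378*A_v*sqrt(H_v) = 1791.9
Q = 3732.1 + 1791.9 = 5524.0 kW

5524.0 kW


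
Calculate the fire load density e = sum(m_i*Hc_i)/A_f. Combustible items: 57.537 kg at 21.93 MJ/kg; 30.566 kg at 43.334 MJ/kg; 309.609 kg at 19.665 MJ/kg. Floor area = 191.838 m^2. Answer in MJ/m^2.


Total energy = 57.537*21.93 + 30.566*43.334 + 309.609*19.665
= 1261.786 + 1324.547 + 6088.461
= 8674.794 MJ
e = 8674.794 / 191.838 = 45.219 MJ/m^2

45.219 MJ/m^2


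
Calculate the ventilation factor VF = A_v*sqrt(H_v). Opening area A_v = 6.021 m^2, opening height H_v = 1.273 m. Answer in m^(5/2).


sqrt(H_v) = 1.1283
VF = 6.021 * 1.1283 = 6.7933 m^(5/2)

6.7933 m^(5/2)


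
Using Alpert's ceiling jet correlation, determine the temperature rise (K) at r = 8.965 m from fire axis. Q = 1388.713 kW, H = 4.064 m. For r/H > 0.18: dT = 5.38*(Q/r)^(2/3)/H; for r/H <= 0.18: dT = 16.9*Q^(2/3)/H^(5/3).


r/H = 8.965 / 4.064 = 2.2060
r/H > 0.18, so dT = 5.38*(Q/r)^(2/3)/H
Q/r = 154.90
(Q/r)^(2/3) = 28.843
dT = 5.38 * 28.843 / 4.064 = 38.183 K

38.183 K


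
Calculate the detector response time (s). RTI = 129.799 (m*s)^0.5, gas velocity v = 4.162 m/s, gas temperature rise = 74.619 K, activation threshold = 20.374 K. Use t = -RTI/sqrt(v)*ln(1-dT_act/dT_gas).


dT_act/dT_gas = 0.27304
ln(1 - 0.27304) = -0.31888
t = -129.799 / sqrt(4.162) * -0.31888 = 20.289 s

20.289 s


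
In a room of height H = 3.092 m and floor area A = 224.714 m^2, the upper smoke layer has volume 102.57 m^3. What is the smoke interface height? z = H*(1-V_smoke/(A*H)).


V/(A*H) = 0.14762
1 - 0.14762 = 0.85238
z = 3.092 * 0.85238 = 2.6356 m

2.6356 m


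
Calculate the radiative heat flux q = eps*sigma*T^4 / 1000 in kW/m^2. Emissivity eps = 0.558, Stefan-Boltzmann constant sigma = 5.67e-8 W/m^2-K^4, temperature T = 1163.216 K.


T^4 = 1.8308e+12
q = 0.558 * 5.67e-8 * 1.8308e+12 / 1000 = 57.924 kW/m^2

57.924 kW/m^2


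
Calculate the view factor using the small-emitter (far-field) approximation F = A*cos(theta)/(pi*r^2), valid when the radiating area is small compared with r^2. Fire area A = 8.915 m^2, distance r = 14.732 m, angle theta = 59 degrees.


cos(59 deg) = 0.51504
pi*r^2 = 681.83
F = 8.915 * 0.51504 / 681.83 = 0.0067342

0.0067342


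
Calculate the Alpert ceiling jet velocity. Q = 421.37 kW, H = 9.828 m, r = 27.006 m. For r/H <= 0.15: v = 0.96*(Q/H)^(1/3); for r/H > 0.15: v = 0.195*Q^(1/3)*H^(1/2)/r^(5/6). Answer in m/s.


r/H = 27.006 / 9.828 = 2.7479
r/H > 0.15, so v = 0.195*Q^(1/3)*H^(1/2)/r^(5/6)
Q^(1/3) = 7.4970
H^(1/2) = 3.1350
r^(5/6) = 15.591
v = 0.195 * 7.4970 * 3.1350 / 15.591 = 0.29395 m/s

0.29395 m/s


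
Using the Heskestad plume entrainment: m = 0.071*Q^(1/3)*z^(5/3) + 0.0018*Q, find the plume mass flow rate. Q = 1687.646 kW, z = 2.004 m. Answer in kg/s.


Q^(1/3) = 11.906
z^(5/3) = 3.1854
First term = 0.071 * 11.906 * 3.1854 = 2.6927
Second term = 0.0018 * 1687.646 = 3.0378
m = 5.7304 kg/s

5.7304 kg/s


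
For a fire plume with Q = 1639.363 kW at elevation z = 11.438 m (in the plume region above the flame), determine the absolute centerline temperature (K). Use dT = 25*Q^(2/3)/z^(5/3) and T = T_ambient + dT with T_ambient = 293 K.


Q^(2/3) = 139.03
z^(5/3) = 58.065
dT = 25 * 139.03 / 58.065 = 59.860 K
T = 293 + 59.860 = 352.86 K

352.86 K


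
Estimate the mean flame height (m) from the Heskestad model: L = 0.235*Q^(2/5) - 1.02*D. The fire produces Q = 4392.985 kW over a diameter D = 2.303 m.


Q^(2/5) = 28.649
0.235 * Q^(2/5) = 6.7324
1.02 * D = 2.3491
L = 4.3834 m

4.3834 m


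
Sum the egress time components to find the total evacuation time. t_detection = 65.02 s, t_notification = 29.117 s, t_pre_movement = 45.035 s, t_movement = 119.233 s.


Total = 65.02 + 29.117 + 45.035 + 119.233 = 258.405 s

258.405 s


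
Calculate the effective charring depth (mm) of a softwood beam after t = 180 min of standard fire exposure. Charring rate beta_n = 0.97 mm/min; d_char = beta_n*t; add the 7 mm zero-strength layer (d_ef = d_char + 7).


d_char = 0.97 * 180 = 174.6 mm
d_ef = 174.6 + 1.0*7 = 181.6 mm

181.6 mm


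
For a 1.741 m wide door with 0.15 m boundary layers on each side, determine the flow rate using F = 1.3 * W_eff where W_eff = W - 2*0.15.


W_eff = 1.741 - 0.30 = 1.441 m
F = 1.3 * 1.441 = 1.8733 persons/s

1.8733 persons/s


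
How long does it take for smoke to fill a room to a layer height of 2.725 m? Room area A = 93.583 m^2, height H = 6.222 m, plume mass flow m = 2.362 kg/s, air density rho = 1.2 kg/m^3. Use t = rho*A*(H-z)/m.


H - z = 3.497 m
t = 1.2 * 93.583 * 3.497 / 2.362 = 166.26 s

166.26 s


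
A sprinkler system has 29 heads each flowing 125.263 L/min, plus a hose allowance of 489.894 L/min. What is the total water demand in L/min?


Sprinkler demand = 29 * 125.263 = 3632.627 L/min
Total = 3632.627 + 489.894 = 4122.521 L/min

4122.521 L/min


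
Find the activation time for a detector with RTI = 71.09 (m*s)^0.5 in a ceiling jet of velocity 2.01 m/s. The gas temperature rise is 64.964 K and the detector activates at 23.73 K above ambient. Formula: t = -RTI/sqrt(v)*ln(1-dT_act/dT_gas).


dT_act/dT_gas = 0.36528
ln(1 - 0.36528) = -0.45457
t = -71.09 / sqrt(2.01) * -0.45457 = 22.794 s

22.794 s
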